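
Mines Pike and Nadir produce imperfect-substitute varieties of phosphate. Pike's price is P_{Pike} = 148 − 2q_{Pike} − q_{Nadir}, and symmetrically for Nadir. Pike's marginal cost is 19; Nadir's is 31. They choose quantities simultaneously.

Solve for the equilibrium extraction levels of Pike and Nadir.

26.6, 22.6

Mine Pike's profit: π = q_{Pike}(148 − 2q_{Pike} − q_{Nadir}) − 19q_{Pike}.
∂π/∂q_{Pike} = 129 − 4q_{Pike} − q_{Nadir} = 0 ⇒ q_{Pike} = 32.25 − 0.25q_{Nadir}.
Similarly q_{Nadir} = 29.25 − 0.25q_{Pike}.
Solving the two reaction functions simultaneously: (1 − (−0.25)(−0.25))q_{Pike} = 32.25 − 0.25·29.25, so 0.9375q_{Pike} = 24.9375 and q_{Pike} = 26.6.
Then q_{Nadir} = 29.25 − 0.25·26.6 = 22.6.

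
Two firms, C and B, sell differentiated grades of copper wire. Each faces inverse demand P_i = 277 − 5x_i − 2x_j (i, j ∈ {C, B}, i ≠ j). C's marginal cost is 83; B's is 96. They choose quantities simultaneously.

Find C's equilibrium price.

165.1875

Firm C's profit: π = x_C(277 − 5x_C − 2x_B) − 83x_C.
∂π/∂x_C = 194 − 10x_C − 2x_B = 0 ⇒ x_C = 19.4 − 0.2x_B.
Similarly x_B = 18.1 − 0.2x_C.
Substituting the second reaction function into the first: x_C = 19.4 − 0.2(18.1 − 0.2x_C), which gives 0.96x_C = 15.78 ⇒ x_C = 16.4375.
Then x_B = 18.1 − 0.2·16.4375 = 14.8125.
P_C = 277 − 5·16.4375 − 2·14.8125 = 165.1875.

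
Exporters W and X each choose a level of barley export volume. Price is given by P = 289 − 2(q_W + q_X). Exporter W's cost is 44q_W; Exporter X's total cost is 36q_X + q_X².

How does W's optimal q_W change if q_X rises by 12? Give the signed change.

Exporter W's profit: π = q_W(289 − 2(q_W + q_X)) − 44q_W.
∂π/∂q_W = 245 − 4q_W − 2q_X = 0, so q_W = 61.25 − 0.5q_X.
The reaction-function slope is −0.5, so a 12-unit rise in q_X moves q_W by −0.5 × 12 = −6. W's best response falls — the actions are strategic substitutes.

-6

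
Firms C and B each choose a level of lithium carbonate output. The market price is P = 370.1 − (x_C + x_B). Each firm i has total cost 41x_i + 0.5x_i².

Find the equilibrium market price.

205.55

Firm C's profit: π = x_C(370.1 − (x_C + x_B)) − 41x_C − 0.5x_C².
∂π/∂x_C = 329.1 − 3x_C − x_B = 0, so x_C = 109.7 − (1/3)x_B.
Setting x_C = x_B in the reaction function: x_C = 109.7 − (1/3)x_C, so x_C = 109.7 / (4/3) = 82.275.
Equilibrium price: P = 370.1 − 164.55 = 205.55.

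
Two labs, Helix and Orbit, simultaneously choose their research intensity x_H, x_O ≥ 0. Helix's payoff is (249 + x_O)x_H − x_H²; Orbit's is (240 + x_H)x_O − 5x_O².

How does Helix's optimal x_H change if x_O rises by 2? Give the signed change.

Expanding Helix's payoff: 249x_H + x_Ox_H − x_H².
∂π/∂x_H = 249 + x_O − 2x_H = 0, so x_H = 124.5 + 0.5x_O.
The reaction-function slope is 0.5, so a 2-unit rise in x_O moves x_H by 0.5 × 2 = 1. Helix's best response rises — the actions are strategic complements.

1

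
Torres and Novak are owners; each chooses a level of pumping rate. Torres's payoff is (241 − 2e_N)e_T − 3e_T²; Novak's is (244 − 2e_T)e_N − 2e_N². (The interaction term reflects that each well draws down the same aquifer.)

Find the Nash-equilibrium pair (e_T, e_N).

Expanding Torres's payoff: 241e_T − 2e_Ne_T − 3e_T².
∂π/∂e_T = 241 − 2e_N − 6e_T = 0, so e_T = 241/6 − (1/3)e_N.
Likewise for Novak: e_N = 61 − 0.5e_T.
Substituting the second reaction function into the first: e_T = 241/6 − (1/3)(61 − 0.5e_T), which gives (5/6)e_T = 119/6 ⇒ e_T = 23.8.
Then e_N = 61 − 0.5·23.8 = 49.1.

23.8, 49.1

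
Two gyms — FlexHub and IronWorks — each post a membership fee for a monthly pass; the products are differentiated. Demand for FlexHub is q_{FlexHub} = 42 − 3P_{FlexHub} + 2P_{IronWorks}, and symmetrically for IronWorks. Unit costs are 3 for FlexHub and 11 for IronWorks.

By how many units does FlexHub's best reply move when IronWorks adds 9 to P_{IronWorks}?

3

FlexHub's profit: π = (P_{FlexHub} − 3)(42 − 3P_{FlexHub} + 2P_{IronWorks}).
∂π/∂P_{FlexHub} = 51 − 6P_{FlexHub} + 2P_{IronWorks} = 0 ⇒ P_{FlexHub} = 8.5 + (1/3)P_{IronWorks}.
The reaction-function slope is 1/3, so a 9-unit rise in P_{IronWorks} moves P_{FlexHub} by 1/3 × 9 = 3. FlexHub's best response rises — the actions are strategic complements.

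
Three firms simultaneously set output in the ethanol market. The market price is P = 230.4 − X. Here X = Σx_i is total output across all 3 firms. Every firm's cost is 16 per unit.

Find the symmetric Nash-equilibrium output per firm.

A representative firm's profit is π_i = x_i(230.4 − X) − 16x_i, with X = x_i + Σ_{j≠i} x_j.
First-order condition: 214.4 − 2x_i − Σ_{j≠i} x_j = 0.
In a symmetric equilibrium every firm chooses the same x, so Σ_{j≠i} x_j = 2x. The condition becomes 214.4 − 4x = 0, giving x = 214.4/4 = 53.6.

53.6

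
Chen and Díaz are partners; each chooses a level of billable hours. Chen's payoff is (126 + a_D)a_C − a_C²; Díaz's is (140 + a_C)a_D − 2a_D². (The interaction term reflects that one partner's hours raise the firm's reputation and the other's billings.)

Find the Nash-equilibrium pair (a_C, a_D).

92, 58

Expanding Chen's payoff: 126a_C + a_Da_C − a_C².
∂π/∂a_C = 126 + a_D − 2a_C = 0, so a_C = 63 + 0.5a_D.
Likewise for Díaz: a_D = 35 + 0.25a_C.
Plugging a_D into Chen's best response: a_C = 63 + 0.5(35 + 0.25a_C) ⇒ 0.875a_C = 80.5, so a_C = 92.
Then a_D = 35 + 0.25·92 = 58.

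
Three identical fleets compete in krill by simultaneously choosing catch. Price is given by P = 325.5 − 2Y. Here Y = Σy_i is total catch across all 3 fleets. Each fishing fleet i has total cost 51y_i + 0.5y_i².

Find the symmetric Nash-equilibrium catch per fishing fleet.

A representative fishing fleet's profit is π_i = y_i(325.5 − 2Y) − 51y_i − 0.5y_i², with Y = y_i + Σ_{j≠i} y_j.
First-order condition: 274.5 − 5y_i − 2Σ_{j≠i} y_j = 0.
Imposing symmetry (y_j = y for all j) turns Σ_{j≠i} y_j into 2y, so 274.5 = 9y and y = 30.5.

30.5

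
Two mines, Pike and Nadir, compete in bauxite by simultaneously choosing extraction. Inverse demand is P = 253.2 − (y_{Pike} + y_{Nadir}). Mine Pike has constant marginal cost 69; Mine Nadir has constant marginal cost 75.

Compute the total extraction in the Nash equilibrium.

Mine Pike's profit: π = y_{Pike}(253.2 − (y_{Pike} + y_{Nadir})) − 69y_{Pike}.
∂π/∂y_{Pike} = 184.2 − 2y_{Pike} − y_{Nadir} = 0, so y_{Pike} = 92.1 − 0.5y_{Nadir}.
By the same steps for Nadir: y_{Nadir} = 89.1 − 0.5y_{Pike}.
Solving the two reaction functions simultaneously: (1 − (−0.5)(−0.5))y_{Pike} = 92.1 − 0.5·89.1, so 0.75y_{Pike} = 47.55 and y_{Pike} = 63.4.
Then y_{Nadir} = 89.1 − 0.5·63.4 = 57.4.
Total extraction: 63.4 + 57.4 = 120.8.

120.8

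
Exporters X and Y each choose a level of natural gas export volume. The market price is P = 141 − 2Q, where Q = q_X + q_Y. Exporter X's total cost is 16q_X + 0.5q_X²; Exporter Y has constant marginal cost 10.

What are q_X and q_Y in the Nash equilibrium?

Exporter X's profit: π = q_X(141 − 2(q_X + q_Y)) − 16q_X − 0.5q_X².
∂π/∂q_X = 125 − 5q_X − 2q_Y = 0, so q_X = 25 − 0.4q_Y.
For Y: ∂π/∂q_Y = 131 − 4q_Y − 2q_X = 0 ⇒ q_Y = 32.75 − 0.5q_X.
Solving the two reaction functions simultaneously: (1 − (−0.4)(−0.5))q_X = 25 − 0.4·32.75, so 0.8q_X = 11.9 and q_X = 14.875.
Then q_Y = 32.75 − 0.5·14.875 = 25.3125.

14.875, 25.3125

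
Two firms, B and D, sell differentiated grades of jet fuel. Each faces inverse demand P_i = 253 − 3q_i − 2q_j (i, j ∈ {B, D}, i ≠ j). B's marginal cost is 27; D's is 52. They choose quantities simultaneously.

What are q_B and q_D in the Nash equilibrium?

Firm B's profit: π = q_B(253 − 3q_B − 2q_D) − 27q_B.
∂π/∂q_B = 226 − 6q_B − 2q_D = 0 ⇒ q_B = 113/3 − (1/3)q_D.
Similarly q_D = 33.5 − (1/3)q_B.
Solving the two reaction functions simultaneously: (1 − (−1/3)(−1/3))q_B = 113/3 − (1/3)·33.5, so (8/9)q_B = 26.5 and q_B = 29.8125.
Then q_D = 33.5 − (1/3)·29.8125 = 23.5625.

29.8125, 23.5625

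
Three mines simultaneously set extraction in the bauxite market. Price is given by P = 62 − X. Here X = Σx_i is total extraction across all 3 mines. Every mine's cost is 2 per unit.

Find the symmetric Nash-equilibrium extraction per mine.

A representative mine's profit is π_i = x_i(62 − X) − 2x_i, with X = x_i + Σ_{j≠i} x_j.
First-order condition: 60 − 2x_i − Σ_{j≠i} x_j = 0.
In a symmetric equilibrium every mine chooses the same x, so Σ_{j≠i} x_j = 2x. The condition becomes 60 − 4x = 0, giving x = 60/4 = 15.

15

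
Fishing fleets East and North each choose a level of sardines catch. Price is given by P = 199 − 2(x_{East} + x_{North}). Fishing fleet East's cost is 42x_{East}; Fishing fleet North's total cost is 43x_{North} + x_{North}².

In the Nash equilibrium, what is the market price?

Fishing fleet East's profit: π = x_{East}(199 − 2(x_{East} + x_{North})) − 42x_{East}.
∂π/∂x_{East} = 157 − 4x_{East} − 2x_{North} = 0, so x_{East} = 39.25 − 0.5x_{North}.
For North: ∂π/∂x_{North} = 156 − 6x_{North} − 2x_{East} = 0 ⇒ x_{North} = 26 − (1/3)x_{East}.
Substituting the second reaction function into the first: x_{East} = 39.25 − 0.5(26 − (1/3)x_{East}), which gives (5/6)x_{East} = 26.25 ⇒ x_{East} = 31.5.
Then x_{North} = 26 − (1/3)·31.5 = 15.5.
Equilibrium price: P = 199 − 2·47 = 105.

105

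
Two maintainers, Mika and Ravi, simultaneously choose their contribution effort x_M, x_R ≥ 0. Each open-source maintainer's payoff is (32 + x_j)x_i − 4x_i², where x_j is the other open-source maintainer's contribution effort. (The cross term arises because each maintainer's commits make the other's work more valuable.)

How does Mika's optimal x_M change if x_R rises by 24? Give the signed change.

Mika's payoff is (32 + x_R)x_M − 4x_M².
∂π/∂x_M = 32 + x_R − 8x_M = 0, so x_M = 4 + 0.125x_R.
The reaction-function slope is 0.125, so a 24-unit rise in x_R moves x_M by 0.125 × 24 = 3. Mika's best response rises — the actions are strategic complements.

3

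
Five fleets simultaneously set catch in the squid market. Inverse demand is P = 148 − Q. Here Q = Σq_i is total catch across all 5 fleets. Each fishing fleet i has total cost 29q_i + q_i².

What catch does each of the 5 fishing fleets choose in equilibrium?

A representative fishing fleet's profit is π_i = q_i(148 − Q) − 29q_i − q_i², with Q = q_i + Σ_{j≠i} q_j.
First-order condition: 119 − 4q_i − Σ_{j≠i} q_j = 0.
With identical fishing fleets, set every q_j = q: then 119 − 4q − 4q = 0, i.e. q = 119/8 = 14.875.

14.875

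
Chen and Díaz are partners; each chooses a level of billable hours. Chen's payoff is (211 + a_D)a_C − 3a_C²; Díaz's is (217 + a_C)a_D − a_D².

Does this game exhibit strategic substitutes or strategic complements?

Expanding Chen's payoff: 211a_C + a_Da_C − 3a_C².
∂π/∂a_C = 211 + a_D − 6a_C = 0, so a_C = 211/6 + (1/6)a_D.
The best-response slope da_C/da_D = 1/6 > 0: the reaction function is upward-sloping, so the choices are strategic complements.

strategic complements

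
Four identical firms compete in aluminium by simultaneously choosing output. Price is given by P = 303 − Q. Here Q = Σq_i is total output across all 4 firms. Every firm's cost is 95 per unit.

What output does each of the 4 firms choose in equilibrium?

41.6

A representative firm's profit is π_i = q_i(303 − Q) − 95q_i, with Q = q_i + Σ_{j≠i} q_j.
First-order condition: 208 − 2q_i − Σ_{j≠i} q_j = 0.
Imposing symmetry (q_j = q for all j) turns Σ_{j≠i} q_j into 3q, so 208 = 5q and q = 41.6.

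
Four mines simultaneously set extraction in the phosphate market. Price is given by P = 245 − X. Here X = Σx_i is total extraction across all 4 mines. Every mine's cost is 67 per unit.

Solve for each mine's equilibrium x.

35.6

A representative mine's profit is π_i = x_i(245 − X) − 67x_i, with X = x_i + Σ_{j≠i} x_j.
First-order condition: 178 − 2x_i − Σ_{j≠i} x_j = 0.
Imposing symmetry (x_j = x for all j) turns Σ_{j≠i} x_j into 3x, so 178 = 5x and x = 35.6.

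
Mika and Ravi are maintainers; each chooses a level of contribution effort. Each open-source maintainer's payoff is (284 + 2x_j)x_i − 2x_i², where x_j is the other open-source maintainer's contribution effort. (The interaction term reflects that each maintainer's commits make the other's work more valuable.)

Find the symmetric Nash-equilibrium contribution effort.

Mika's payoff is (284 + 2x_R)x_M − 2x_M².
∂π/∂x_M = 284 + 2x_R − 4x_M = 0, so x_M = 71 + 0.5x_R.
Setting x_M = x_R in the reaction function: x_M = 71 + 0.5x_M, so x_M = 71 / 0.5 = 142.

142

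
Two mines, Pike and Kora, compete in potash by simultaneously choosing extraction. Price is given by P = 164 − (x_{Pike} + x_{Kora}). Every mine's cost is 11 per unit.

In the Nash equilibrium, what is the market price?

62

Mine Pike's profit: π = x_{Pike}(164 − (x_{Pike} + x_{Kora})) − 11x_{Pike}.
∂π/∂x_{Pike} = 153 − 2x_{Pike} − x_{Kora} = 0, so x_{Pike} = 76.5 − 0.5x_{Kora}.
Setting x_{Pike} = x_{Kora} in the reaction function: x_{Pike} = 76.5 − 0.5x_{Pike}, so x_{Pike} = 76.5 / 1.5 = 51.
Equilibrium price: P = 164 − 102 = 62.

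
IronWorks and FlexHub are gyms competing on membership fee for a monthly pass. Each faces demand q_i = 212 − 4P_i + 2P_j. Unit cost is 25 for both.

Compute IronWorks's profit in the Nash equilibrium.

2916

IronWorks's profit: π = (P_{IronWorks} − 25)(212 − 4P_{IronWorks} + 2P_{FlexHub}).
∂π/∂P_{IronWorks} = 312 − 8P_{IronWorks} + 2P_{FlexHub} = 0 ⇒ P_{IronWorks} = 39 + 0.25P_{FlexHub}.
Setting P_{IronWorks} = P_{FlexHub} in the reaction function: P_{IronWorks} = 39 + 0.25P_{IronWorks}, so P_{IronWorks} = 39 / 0.75 = 52.
q_{IronWorks} = 212 − 4·52 + 2·52 = 108.
Profit = (52 − 25)·108 = 2916.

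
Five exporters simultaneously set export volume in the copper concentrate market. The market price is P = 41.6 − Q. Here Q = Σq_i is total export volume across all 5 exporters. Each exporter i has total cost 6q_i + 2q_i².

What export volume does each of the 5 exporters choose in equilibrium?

A representative exporter's profit is π_i = q_i(41.6 − Q) − 6q_i − 2q_i², with Q = q_i + Σ_{j≠i} q_j.
First-order condition: 35.6 − 6q_i − Σ_{j≠i} q_j = 0.
Imposing symmetry (q_j = q for all j) turns Σ_{j≠i} q_j into 4q, so 35.6 = 10q and q = 3.56.

3.56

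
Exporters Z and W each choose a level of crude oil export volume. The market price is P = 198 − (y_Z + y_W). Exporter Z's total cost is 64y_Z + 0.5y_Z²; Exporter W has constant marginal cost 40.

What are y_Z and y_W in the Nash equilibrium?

Exporter Z's profit: π = y_Z(198 − (y_Z + y_W)) − 64y_Z − 0.5y_Z².
∂π/∂y_Z = 134 − 3y_Z − y_W = 0, so y_Z = 134/3 − (1/3)y_W.
For W: ∂π/∂y_W = 158 − 2y_W − y_Z = 0 ⇒ y_W = 79 − 0.5y_Z.
Solving the two reaction functions simultaneously: (1 − (−1/3)(−0.5))y_Z = 134/3 − (1/3)·79, so (5/6)y_Z = 55/3 and y_Z = 22.
Then y_W = 79 − 0.5·22 = 68.

22, 68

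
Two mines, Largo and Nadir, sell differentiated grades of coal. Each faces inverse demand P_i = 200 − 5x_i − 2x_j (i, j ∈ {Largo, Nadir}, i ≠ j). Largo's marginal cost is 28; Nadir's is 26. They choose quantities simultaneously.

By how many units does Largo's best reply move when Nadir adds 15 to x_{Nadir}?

Mine Largo's profit: π = x_{Largo}(200 − 5x_{Largo} − 2x_{Nadir}) − 28x_{Largo}.
∂π/∂x_{Largo} = 172 − 10x_{Largo} − 2x_{Nadir} = 0 ⇒ x_{Largo} = 17.2 − 0.2x_{Nadir}.
The reaction-function slope is −0.2, so a 15-unit rise in x_{Nadir} moves x_{Largo} by −0.2 × 15 = −3. Largo's best response falls — the actions are strategic substitutes.

-3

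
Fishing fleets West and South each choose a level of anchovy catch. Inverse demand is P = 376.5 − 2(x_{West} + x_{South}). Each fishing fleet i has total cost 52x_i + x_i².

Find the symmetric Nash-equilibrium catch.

40.5625

Fishing fleet West's profit: π = x_{West}(376.5 − 2(x_{West} + x_{South})) − 52x_{West} − x_{West}².
∂π/∂x_{West} = 324.5 − 6x_{West} − 2x_{South} = 0, so x_{West} = 649/12 − (1/3)x_{South}.
The game is symmetric, so in equilibrium x_{South} = x_{West}: the reaction function gives (4/3)x_{West} = 649/12, hence x_{West} = 40.5625.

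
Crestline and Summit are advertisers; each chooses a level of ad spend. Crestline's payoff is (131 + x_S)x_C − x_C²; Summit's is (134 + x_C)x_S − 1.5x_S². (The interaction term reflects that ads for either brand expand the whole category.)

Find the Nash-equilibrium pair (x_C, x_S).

105.4, 79.8

Expanding Crestline's payoff: 131x_C + x_Sx_C − x_C².
∂π/∂x_C = 131 + x_S − 2x_C = 0, so x_C = 65.5 + 0.5x_S.
Likewise for Summit: x_S = 134/3 + (1/3)x_C.
Solving the two reaction functions simultaneously: (1 − (0.5)(1/3))x_C = 65.5 + 0.5·(134/3), so (5/6)x_C = 527/6 and x_C = 105.4.
Then x_S = 134/3 + (1/3)·105.4 = 79.8.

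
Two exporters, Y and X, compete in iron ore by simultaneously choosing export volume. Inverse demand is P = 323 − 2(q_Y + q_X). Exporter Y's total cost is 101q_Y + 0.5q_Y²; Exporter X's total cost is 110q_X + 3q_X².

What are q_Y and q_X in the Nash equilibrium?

Exporter Y's profit: π = q_Y(323 − 2(q_Y + q_X)) − 101q_Y − 0.5q_Y².
∂π/∂q_Y = 222 − 5q_Y − 2q_X = 0, so q_Y = 44.4 − 0.4q_X.
For X: ∂π/∂q_X = 213 − 10q_X − 2q_Y = 0 ⇒ q_X = 21.3 − 0.2q_Y.
Solving the two reaction functions simultaneously: (1 − (−0.4)(−0.2))q_Y = 44.4 − 0.4·21.3, so 0.92q_Y = 35.88 and q_Y = 39.
Then q_X = 21.3 − 0.2·39 = 13.5.

39, 13.5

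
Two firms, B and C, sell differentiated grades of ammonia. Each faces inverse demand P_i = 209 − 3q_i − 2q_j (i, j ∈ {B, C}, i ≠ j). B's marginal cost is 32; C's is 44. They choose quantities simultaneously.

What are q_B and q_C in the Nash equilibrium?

22.875, 19.875

Firm B's profit: π = q_B(209 − 3q_B − 2q_C) − 32q_B.
∂π/∂q_B = 177 − 6q_B − 2q_C = 0 ⇒ q_B = 29.5 − (1/3)q_C.
Similarly q_C = 27.5 − (1/3)q_B.
Plugging q_C into B's best response: q_B = 29.5 − (1/3)(27.5 − (1/3)q_B) ⇒ (8/9)q_B = 61/3, so q_B = 22.875.
Then q_C = 27.5 − (1/3)·22.875 = 19.875.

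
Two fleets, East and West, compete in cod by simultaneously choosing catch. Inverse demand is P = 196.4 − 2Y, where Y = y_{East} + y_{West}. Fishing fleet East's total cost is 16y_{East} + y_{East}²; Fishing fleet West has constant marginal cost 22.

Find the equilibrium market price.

Fishing fleet East's profit: π = y_{East}(196.4 − 2(y_{East} + y_{West})) − 16y_{East} − y_{East}².
∂π/∂y_{East} = 180.4 − 6y_{East} − 2y_{West} = 0, so y_{East} = 451/15 − (1/3)y_{West}.
For West: ∂π/∂y_{West} = 174.4 − 4y_{West} − 2y_{East} = 0 ⇒ y_{West} = 43.6 − 0.5y_{East}.
Solving the two reaction functions simultaneously: (1 − (−1/3)(−0.5))y_{East} = 451/15 − (1/3)·43.6, so (5/6)y_{East} = 233/15 and y_{East} = 18.64.
Then y_{West} = 43.6 − 0.5·18.64 = 34.28.
Equilibrium price: P = 196.4 − 2·52.92 = 90.56.

90.56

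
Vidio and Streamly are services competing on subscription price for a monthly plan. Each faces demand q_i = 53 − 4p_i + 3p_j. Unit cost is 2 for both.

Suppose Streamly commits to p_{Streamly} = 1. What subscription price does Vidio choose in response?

8

Vidio's profit: π = (p_{Vidio} − 2)(53 − 4p_{Vidio} + 3p_{Streamly}).
∂π/∂p_{Vidio} = 61 − 8p_{Vidio} + 3p_{Streamly} = 0 ⇒ p_{Vidio} = 7.625 + 0.375p_{Streamly}.
At p_{Streamly} = 1: p_{Vidio} = 7.625 + 0.375·1 = 8.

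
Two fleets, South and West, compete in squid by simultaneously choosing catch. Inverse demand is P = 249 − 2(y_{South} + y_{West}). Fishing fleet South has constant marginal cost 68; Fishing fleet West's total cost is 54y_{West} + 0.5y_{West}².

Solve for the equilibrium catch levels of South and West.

32.1875, 26.125

Fishing fleet South's profit: π = y_{South}(249 − 2(y_{South} + y_{West})) − 68y_{South}.
∂π/∂y_{South} = 181 − 4y_{South} − 2y_{West} = 0, so y_{South} = 45.25 − 0.5y_{West}.
For West: ∂π/∂y_{West} = 195 − 5y_{West} − 2y_{South} = 0 ⇒ y_{West} = 39 − 0.4y_{South}.
Substituting the second reaction function into the first: y_{South} = 45.25 − 0.5(39 − 0.4y_{South}), which gives 0.8y_{South} = 25.75 ⇒ y_{South} = 32.1875.
Then y_{West} = 39 − 0.4·32.1875 = 26.125.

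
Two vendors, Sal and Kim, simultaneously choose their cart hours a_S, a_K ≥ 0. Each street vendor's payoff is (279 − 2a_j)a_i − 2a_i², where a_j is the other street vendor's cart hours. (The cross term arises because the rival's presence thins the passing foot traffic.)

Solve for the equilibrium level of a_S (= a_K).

46.5

Sal's payoff is (279 − 2a_K)a_S − 2a_S².
∂π/∂a_S = 279 − 2a_K − 4a_S = 0, so a_S = 69.75 − 0.5a_K.
The game is symmetric, so in equilibrium a_K = a_S: the reaction function gives 1.5a_S = 69.75, hence a_S = 46.5.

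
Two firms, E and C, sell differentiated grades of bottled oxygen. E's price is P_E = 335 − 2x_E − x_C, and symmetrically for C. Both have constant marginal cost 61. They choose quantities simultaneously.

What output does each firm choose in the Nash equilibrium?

54.8

Firm E's profit: π = x_E(335 − 2x_E − x_C) − 61x_E.
∂π/∂x_E = 274 − 4x_E − x_C = 0 ⇒ x_E = 68.5 − 0.25x_C.
By symmetry x_C = x_E; substituting into the reaction function, 1.25x_E = 68.5 and x_E = 54.8.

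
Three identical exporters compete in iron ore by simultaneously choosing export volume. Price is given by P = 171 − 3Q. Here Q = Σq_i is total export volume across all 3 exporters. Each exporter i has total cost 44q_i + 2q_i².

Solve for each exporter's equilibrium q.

7.9375

A representative exporter's profit is π_i = q_i(171 − 3Q) − 44q_i − 2q_i², with Q = q_i + Σ_{j≠i} q_j.
First-order condition: 127 − 10q_i − 3Σ_{j≠i} q_j = 0.
With identical exporters, set every q_j = q: then 127 − 10q − 6q = 0, i.e. q = 127/16 = 7.9375.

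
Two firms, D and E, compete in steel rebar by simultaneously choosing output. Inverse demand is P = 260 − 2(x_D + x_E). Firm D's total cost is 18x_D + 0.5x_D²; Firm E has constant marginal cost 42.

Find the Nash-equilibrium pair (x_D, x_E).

33.25, 37.875

Firm D's profit: π = x_D(260 − 2(x_D + x_E)) − 18x_D − 0.5x_D².
∂π/∂x_D = 242 − 5x_D − 2x_E = 0, so x_D = 48.4 − 0.4x_E.
For E: ∂π/∂x_E = 218 − 4x_E − 2x_D = 0 ⇒ x_E = 54.5 − 0.5x_D.
Solving the two reaction functions simultaneously: (1 − (−0.4)(−0.5))x_D = 48.4 − 0.4·54.5, so 0.8x_D = 26.6 and x_D = 33.25.
Then x_E = 54.5 − 0.5·33.25 = 37.875.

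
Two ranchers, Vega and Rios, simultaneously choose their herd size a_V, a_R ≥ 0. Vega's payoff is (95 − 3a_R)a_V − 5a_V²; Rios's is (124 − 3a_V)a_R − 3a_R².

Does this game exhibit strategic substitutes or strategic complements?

strategic substitutes

Expanding Vega's payoff: 95a_V − 3a_Ra_V − 5a_V².
∂π/∂a_V = 95 − 3a_R − 10a_V = 0, so a_V = 9.5 − 0.3a_R.
The best-response slope da_V/da_R = −0.3 < 0: the reaction function is downward-sloping, so the choices are strategic substitutes.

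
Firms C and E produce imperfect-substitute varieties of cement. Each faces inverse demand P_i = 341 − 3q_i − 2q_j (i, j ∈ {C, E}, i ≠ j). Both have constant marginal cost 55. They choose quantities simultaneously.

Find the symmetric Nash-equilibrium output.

35.75

Firm C's profit: π = q_C(341 − 3q_C − 2q_E) − 55q_C.
∂π/∂q_C = 286 − 6q_C − 2q_E = 0 ⇒ q_C = 143/3 − (1/3)q_E.
The game is symmetric, so in equilibrium q_E = q_C: the reaction function gives (4/3)q_C = 143/3, hence q_C = 35.75.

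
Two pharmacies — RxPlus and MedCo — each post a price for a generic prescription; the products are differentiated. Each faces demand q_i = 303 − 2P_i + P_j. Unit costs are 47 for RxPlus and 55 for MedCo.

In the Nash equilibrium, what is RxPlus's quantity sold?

RxPlus's profit: π = (P_{RxPlus} − 47)(303 − 2P_{RxPlus} + P_{MedCo}).
∂π/∂P_{RxPlus} = 397 − 4P_{RxPlus} + P_{MedCo} = 0 ⇒ P_{RxPlus} = 99.25 + 0.25P_{MedCo}.
Similarly P_{MedCo} = 103.25 + 0.25P_{RxPlus}.
Substituting the second reaction function into the first: P_{RxPlus} = 99.25 + 0.25(103.25 + 0.25P_{RxPlus}), which gives 0.9375P_{RxPlus} = 125.0625 ⇒ P_{RxPlus} = 133.4.
Then P_{MedCo} = 103.25 + 0.25·133.4 = 136.6.
q_{RxPlus} = 303 − 2·133.4 + 136.6 = 172.8.

172.8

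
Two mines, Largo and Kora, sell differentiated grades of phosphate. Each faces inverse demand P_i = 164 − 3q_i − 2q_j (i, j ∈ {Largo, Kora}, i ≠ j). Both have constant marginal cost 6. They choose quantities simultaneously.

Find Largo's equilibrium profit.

1170.1875

Mine Largo's profit: π = q_{Largo}(164 − 3q_{Largo} − 2q_{Kora}) − 6q_{Largo}.
∂π/∂q_{Largo} = 158 − 6q_{Largo} − 2q_{Kora} = 0 ⇒ q_{Largo} = 79/3 − (1/3)q_{Kora}.
By symmetry q_{Kora} = q_{Largo}; substituting into the reaction function, (4/3)q_{Largo} = 79/3 and q_{Largo} = 19.75.
P_{Largo} = 164 − 3·19.75 − 2·19.75 = 65.25.
Profit = (65.25 − 6)·19.75 = 1170.1875.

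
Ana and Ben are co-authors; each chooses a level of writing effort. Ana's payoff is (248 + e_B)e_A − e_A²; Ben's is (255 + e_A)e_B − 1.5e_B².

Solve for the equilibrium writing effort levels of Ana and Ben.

Expanding Ana's payoff: 248e_A + e_Be_A − e_A².
∂π/∂e_A = 248 + e_B − 2e_A = 0, so e_A = 124 + 0.5e_B.
Likewise for Ben: e_B = 85 + (1/3)e_A.
Plugging e_B into Ana's best response: e_A = 124 + 0.5(85 + (1/3)e_A) ⇒ (5/6)e_A = 166.5, so e_A = 199.8.
Then e_B = 85 + (1/3)·199.8 = 151.6.

199.8, 151.6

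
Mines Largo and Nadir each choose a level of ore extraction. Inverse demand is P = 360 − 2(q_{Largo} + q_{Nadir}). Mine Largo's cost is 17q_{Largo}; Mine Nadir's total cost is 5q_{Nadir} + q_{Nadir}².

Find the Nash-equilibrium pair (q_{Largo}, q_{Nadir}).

67.4, 36.7

Mine Largo's profit: π = q_{Largo}(360 − 2(q_{Largo} + q_{Nadir})) − 17q_{Largo}.
∂π/∂q_{Largo} = 343 − 4q_{Largo} − 2q_{Nadir} = 0, so q_{Largo} = 85.75 − 0.5q_{Nadir}.
For Nadir: ∂π/∂q_{Nadir} = 355 − 6q_{Nadir} − 2q_{Largo} = 0 ⇒ q_{Nadir} = 355/6 − (1/3)q_{Largo}.
Solving the two reaction functions simultaneously: (1 − (−0.5)(−1/3))q_{Largo} = 85.75 − 0.5·(355/6), so (5/6)q_{Largo} = 337/6 and q_{Largo} = 67.4.
Then q_{Nadir} = 355/6 − (1/3)·67.4 = 36.7.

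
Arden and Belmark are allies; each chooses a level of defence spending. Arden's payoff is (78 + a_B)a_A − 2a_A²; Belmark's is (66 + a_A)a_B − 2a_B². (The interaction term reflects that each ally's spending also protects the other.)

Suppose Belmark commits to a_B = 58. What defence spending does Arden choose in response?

Expanding Arden's payoff: 78a_A + a_Ba_A − 2a_A².
∂π/∂a_A = 78 + a_B − 4a_A = 0, so a_A = 19.5 + 0.25a_B.
At a_B = 58: a_A = 19.5 + 0.25·58 = 34.

34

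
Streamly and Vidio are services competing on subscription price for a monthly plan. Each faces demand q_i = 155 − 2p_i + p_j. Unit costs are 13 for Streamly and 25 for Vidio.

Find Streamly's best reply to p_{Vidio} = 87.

67

Streamly's profit: π = (p_{Streamly} − 13)(155 − 2p_{Streamly} + p_{Vidio}).
∂π/∂p_{Streamly} = 181 − 4p_{Streamly} + p_{Vidio} = 0 ⇒ p_{Streamly} = 45.25 + 0.25p_{Vidio}.
At p_{Vidio} = 87: p_{Streamly} = 45.25 + 0.25·87 = 67.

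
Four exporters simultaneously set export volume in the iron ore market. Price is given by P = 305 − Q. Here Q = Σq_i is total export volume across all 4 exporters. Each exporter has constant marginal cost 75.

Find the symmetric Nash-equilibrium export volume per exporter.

A representative exporter's profit is π_i = q_i(305 − Q) − 75q_i, with Q = q_i + Σ_{j≠i} q_j.
First-order condition: 230 − 2q_i − Σ_{j≠i} q_j = 0.
Imposing symmetry (q_j = q for all j) turns Σ_{j≠i} q_j into 3q, so 230 = 5q and q = 46.

46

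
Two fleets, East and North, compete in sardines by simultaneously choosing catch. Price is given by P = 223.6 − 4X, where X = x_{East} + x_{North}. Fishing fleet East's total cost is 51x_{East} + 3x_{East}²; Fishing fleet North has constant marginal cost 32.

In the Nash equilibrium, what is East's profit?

Fishing fleet East's profit: π = x_{East}(223.6 − 4(x_{East} + x_{North})) − 51x_{East} − 3x_{East}².
∂π/∂x_{East} = 172.6 − 14x_{East} − 4x_{North} = 0, so x_{East} = 863/70 − (2/7)x_{North}.
For North: ∂π/∂x_{North} = 191.6 − 8x_{North} − 4x_{East} = 0 ⇒ x_{North} = 23.95 − 0.5x_{East}.
Plugging x_{North} into East's best response: x_{East} = 863/70 − (2/7)(23.95 − 0.5x_{East}) ⇒ (6/7)x_{East} = 192/35, so x_{East} = 6.4.
Then x_{North} = 23.95 − 0.5·6.4 = 20.75.
Price P = 223.6 − 4·27.15 = 115.
East's profit: (115 − 51)·6.4 − 3(6.4)² = 286.72.

286.72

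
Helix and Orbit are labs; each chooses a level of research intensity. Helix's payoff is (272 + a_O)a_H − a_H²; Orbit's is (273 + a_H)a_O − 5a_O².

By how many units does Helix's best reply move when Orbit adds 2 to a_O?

Expanding Helix's payoff: 272a_H + a_Oa_H − a_H².
∂π/∂a_H = 272 + a_O − 2a_H = 0, so a_H = 136 + 0.5a_O.
The reaction-function slope is 0.5, so a 2-unit rise in a_O moves a_H by 0.5 × 2 = 1. Helix's best response rises — the actions are strategic complements.

1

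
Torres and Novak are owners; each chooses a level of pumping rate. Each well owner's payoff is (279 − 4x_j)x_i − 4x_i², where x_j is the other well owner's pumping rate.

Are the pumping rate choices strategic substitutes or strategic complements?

strategic substitutes

Torres's payoff is (279 − 4x_N)x_T − 4x_T².
∂π/∂x_T = 279 − 4x_N − 8x_T = 0, so x_T = 34.875 − 0.5x_N.
The best-response slope dx_T/dx_N = −0.5 < 0: the reaction function is downward-sloping, so the choices are strategic substitutes.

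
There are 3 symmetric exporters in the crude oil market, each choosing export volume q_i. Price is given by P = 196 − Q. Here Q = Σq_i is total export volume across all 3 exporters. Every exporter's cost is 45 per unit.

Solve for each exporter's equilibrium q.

A representative exporter's profit is π_i = q_i(196 − Q) − 45q_i, with Q = q_i + Σ_{j≠i} q_j.
First-order condition: 151 − 2q_i − Σ_{j≠i} q_j = 0.
With identical exporters, set every q_j = q: then 151 − 2q − 2q = 0, i.e. q = 151/4 = 37.75.

37.75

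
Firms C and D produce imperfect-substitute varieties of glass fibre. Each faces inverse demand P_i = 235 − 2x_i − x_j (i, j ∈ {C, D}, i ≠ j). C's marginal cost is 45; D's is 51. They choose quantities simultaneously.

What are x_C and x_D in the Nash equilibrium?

38.4, 36.4

Firm C's profit: π = x_C(235 − 2x_C − x_D) − 45x_C.
∂π/∂x_C = 190 − 4x_C − x_D = 0 ⇒ x_C = 47.5 − 0.25x_D.
Similarly x_D = 46 − 0.25x_C.
Substituting the second reaction function into the first: x_C = 47.5 − 0.25(46 − 0.25x_C), which gives 0.9375x_C = 36 ⇒ x_C = 38.4.
Then x_D = 46 − 0.25·38.4 = 36.4.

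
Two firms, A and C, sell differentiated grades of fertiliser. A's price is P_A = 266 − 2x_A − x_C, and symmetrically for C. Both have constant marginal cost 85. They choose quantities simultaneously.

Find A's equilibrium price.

Firm A's profit: π = x_A(266 − 2x_A − x_C) − 85x_A.
∂π/∂x_A = 181 − 4x_A − x_C = 0 ⇒ x_A = 45.25 − 0.25x_C.
The game is symmetric, so in equilibrium x_C = x_A: the reaction function gives 1.25x_A = 45.25, hence x_A = 36.2.
P_A = 266 − 2·36.2 − 36.2 = 157.4.

157.4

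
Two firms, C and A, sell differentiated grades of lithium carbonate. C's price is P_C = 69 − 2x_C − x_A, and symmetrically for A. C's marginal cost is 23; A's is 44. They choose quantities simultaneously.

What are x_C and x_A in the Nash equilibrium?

Firm C's profit: π = x_C(69 − 2x_C − x_A) − 23x_C.
∂π/∂x_C = 46 − 4x_C − x_A = 0 ⇒ x_C = 11.5 − 0.25x_A.
Similarly x_A = 6.25 − 0.25x_C.
Plugging x_A into C's best response: x_C = 11.5 − 0.25(6.25 − 0.25x_C) ⇒ 0.9375x_C = 9.9375, so x_C = 10.6.
Then x_A = 6.25 − 0.25·10.6 = 3.6.

10.6, 3.6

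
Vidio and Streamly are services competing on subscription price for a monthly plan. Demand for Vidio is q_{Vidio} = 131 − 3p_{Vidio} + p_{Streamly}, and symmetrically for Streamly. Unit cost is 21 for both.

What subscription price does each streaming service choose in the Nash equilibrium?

38.8

Vidio's profit: π = (p_{Vidio} − 21)(131 − 3p_{Vidio} + p_{Streamly}).
∂π/∂p_{Vidio} = 194 − 6p_{Vidio} + p_{Streamly} = 0 ⇒ p_{Vidio} = 97/3 + (1/6)p_{Streamly}.
Setting p_{Vidio} = p_{Streamly} in the reaction function: p_{Vidio} = 97/3 + (1/6)p_{Vidio}, so p_{Vidio} = (97/3) / (5/6) = 38.8.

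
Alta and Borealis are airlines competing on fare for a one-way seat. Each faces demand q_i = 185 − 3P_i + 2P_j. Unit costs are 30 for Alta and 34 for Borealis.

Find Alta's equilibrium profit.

4680.75

Alta's profit: π = (P_{Alta} − 30)(185 − 3P_{Alta} + 2P_{Borealis}).
∂π/∂P_{Alta} = 275 − 6P_{Alta} + 2P_{Borealis} = 0 ⇒ P_{Alta} = 275/6 + (1/3)P_{Borealis}.
Similarly P_{Borealis} = 287/6 + (1/3)P_{Alta}.
Plugging P_{Borealis} into Alta's best response: P_{Alta} = 275/6 + (1/3)(287/6 + (1/3)P_{Alta}) ⇒ (8/9)P_{Alta} = 556/9, so P_{Alta} = 69.5.
Then P_{Borealis} = 287/6 + (1/3)·69.5 = 71.
q_{Alta} = 185 − 3·69.5 + 2·71 = 118.5.
Profit = (69.5 − 30)·118.5 = 4680.75.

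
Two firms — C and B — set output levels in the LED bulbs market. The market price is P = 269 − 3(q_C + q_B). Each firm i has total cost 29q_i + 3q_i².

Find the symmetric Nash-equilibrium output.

16

Firm C's profit: π = q_C(269 − 3(q_C + q_B)) − 29q_C − 3q_C².
∂π/∂q_C = 240 − 12q_C − 3q_B = 0, so q_C = 20 − 0.25q_B.
By symmetry q_B = q_C; substituting into the reaction function, 1.25q_C = 20 and q_C = 16.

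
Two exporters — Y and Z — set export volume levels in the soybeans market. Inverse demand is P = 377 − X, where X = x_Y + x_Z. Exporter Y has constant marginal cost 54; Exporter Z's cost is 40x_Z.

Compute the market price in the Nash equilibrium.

Exporter Y's profit: π = x_Y(377 − (x_Y + x_Z)) − 54x_Y.
∂π/∂x_Y = 323 − 2x_Y − x_Z = 0, so x_Y = 161.5 − 0.5x_Z.
By the same steps for Z: x_Z = 168.5 − 0.5x_Y.
Solving the two reaction functions simultaneously: (1 − (−0.5)(−0.5))x_Y = 161.5 − 0.5·168.5, so 0.75x_Y = 77.25 and x_Y = 103.
Then x_Z = 168.5 − 0.5·103 = 117.
Equilibrium price: P = 377 − 220 = 157.

157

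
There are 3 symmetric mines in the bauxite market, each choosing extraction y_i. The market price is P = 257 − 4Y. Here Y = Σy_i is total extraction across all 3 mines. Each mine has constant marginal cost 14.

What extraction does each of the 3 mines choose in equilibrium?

15.1875

A representative mine's profit is π_i = y_i(257 − 4Y) − 14y_i, with Y = y_i + Σ_{j≠i} y_j.
First-order condition: 243 − 8y_i − 4Σ_{j≠i} y_j = 0.
With identical mines, set every y_j = y: then 243 − 8y − 8y = 0, i.e. y = 243/16 = 15.1875.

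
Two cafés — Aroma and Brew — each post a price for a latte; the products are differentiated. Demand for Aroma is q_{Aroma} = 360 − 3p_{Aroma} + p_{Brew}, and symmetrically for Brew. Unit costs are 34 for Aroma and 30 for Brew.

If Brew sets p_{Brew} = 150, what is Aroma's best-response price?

102

Aroma's profit: π = (p_{Aroma} − 34)(360 − 3p_{Aroma} + p_{Brew}).
∂π/∂p_{Aroma} = 462 − 6p_{Aroma} + p_{Brew} = 0 ⇒ p_{Aroma} = 77 + (1/6)p_{Brew}.
At p_{Brew} = 150: p_{Aroma} = 77 + (1/6)·150 = 102.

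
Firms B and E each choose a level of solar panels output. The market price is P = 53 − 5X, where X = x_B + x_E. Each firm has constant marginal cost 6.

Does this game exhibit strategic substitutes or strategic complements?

strategic substitutes

Firm B's profit: π = x_B(53 − 5(x_B + x_E)) − 6x_B.
∂π/∂x_B = 47 − 10x_B − 5x_E = 0, so x_B = 4.7 − 0.5x_E.
The best-response slope dx_B/dx_E = −0.5 < 0: the reaction function is downward-sloping, so the choices are strategic substitutes.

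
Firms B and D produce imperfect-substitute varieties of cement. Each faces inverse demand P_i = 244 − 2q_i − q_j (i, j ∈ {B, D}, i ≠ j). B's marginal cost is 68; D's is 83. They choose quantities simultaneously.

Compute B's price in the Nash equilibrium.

Firm B's profit: π = q_B(244 − 2q_B − q_D) − 68q_B.
∂π/∂q_B = 176 − 4q_B − q_D = 0 ⇒ q_B = 44 − 0.25q_D.
Similarly q_D = 40.25 − 0.25q_B.
Plugging q_D into B's best response: q_B = 44 − 0.25(40.25 − 0.25q_B) ⇒ 0.9375q_B = 33.9375, so q_B = 36.2.
Then q_D = 40.25 − 0.25·36.2 = 31.2.
P_B = 244 − 2·36.2 − 31.2 = 140.4.

140.4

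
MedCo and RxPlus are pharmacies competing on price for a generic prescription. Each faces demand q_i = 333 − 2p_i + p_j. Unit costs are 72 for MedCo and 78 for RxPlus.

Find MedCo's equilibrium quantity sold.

175.6

MedCo's profit: π = (p_{MedCo} − 72)(333 − 2p_{MedCo} + p_{RxPlus}).
∂π/∂p_{MedCo} = 477 − 4p_{MedCo} + p_{RxPlus} = 0 ⇒ p_{MedCo} = 119.25 + 0.25p_{RxPlus}.
Similarly p_{RxPlus} = 122.25 + 0.25p_{MedCo}.
Substituting the second reaction function into the first: p_{MedCo} = 119.25 + 0.25(122.25 + 0.25p_{MedCo}), which gives 0.9375p_{MedCo} = 149.8125 ⇒ p_{MedCo} = 159.8.
Then p_{RxPlus} = 122.25 + 0.25·159.8 = 162.2.
q_{MedCo} = 333 − 2·159.8 + 162.2 = 175.6.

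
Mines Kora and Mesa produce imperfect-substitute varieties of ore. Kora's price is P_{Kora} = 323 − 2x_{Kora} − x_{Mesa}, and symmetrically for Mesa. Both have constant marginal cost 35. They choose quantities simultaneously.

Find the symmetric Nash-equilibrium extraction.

Mine Kora's profit: π = x_{Kora}(323 − 2x_{Kora} − x_{Mesa}) − 35x_{Kora}.
∂π/∂x_{Kora} = 288 − 4x_{Kora} − x_{Mesa} = 0 ⇒ x_{Kora} = 72 − 0.25x_{Mesa}.
The game is symmetric, so in equilibrium x_{Mesa} = x_{Kora}: the reaction function gives 1.25x_{Kora} = 72, hence x_{Kora} = 57.6.

57.6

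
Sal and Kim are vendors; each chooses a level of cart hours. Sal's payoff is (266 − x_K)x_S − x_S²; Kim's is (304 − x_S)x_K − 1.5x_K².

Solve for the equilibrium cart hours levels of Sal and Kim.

98.8, 68.4

Expanding Sal's payoff: 266x_S − x_Kx_S − x_S².
∂π/∂x_S = 266 − x_K − 2x_S = 0, so x_S = 133 − 0.5x_K.
Likewise for Kim: x_K = 304/3 − (1/3)x_S.
Substituting the second reaction function into the first: x_S = 133 − 0.5(304/3 − (1/3)x_S), which gives (5/6)x_S = 247/3 ⇒ x_S = 98.8.
Then x_K = 304/3 − (1/3)·98.8 = 68.4.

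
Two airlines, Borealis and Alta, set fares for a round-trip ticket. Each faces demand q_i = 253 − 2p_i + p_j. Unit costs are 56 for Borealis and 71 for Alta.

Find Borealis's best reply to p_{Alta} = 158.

Borealis's profit: π = (p_{Borealis} − 56)(253 − 2p_{Borealis} + p_{Alta}).
∂π/∂p_{Borealis} = 365 − 4p_{Borealis} + p_{Alta} = 0 ⇒ p_{Borealis} = 91.25 + 0.25p_{Alta}.
At p_{Alta} = 158: p_{Borealis} = 91.25 + 0.25·158 = 130.75.

130.75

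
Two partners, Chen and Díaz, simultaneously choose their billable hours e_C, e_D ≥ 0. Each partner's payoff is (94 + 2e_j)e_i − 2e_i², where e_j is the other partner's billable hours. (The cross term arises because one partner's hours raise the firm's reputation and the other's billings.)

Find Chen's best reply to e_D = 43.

Chen's payoff is (94 + 2e_D)e_C − 2e_C².
∂π/∂e_C = 94 + 2e_D − 4e_C = 0, so e_C = 23.5 + 0.5e_D.
At e_D = 43: e_C = 23.5 + 0.5·43 = 45.

45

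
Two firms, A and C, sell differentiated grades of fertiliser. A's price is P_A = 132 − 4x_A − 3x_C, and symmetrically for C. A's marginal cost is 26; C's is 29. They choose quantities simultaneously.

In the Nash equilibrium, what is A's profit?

Firm A's profit: π = x_A(132 − 4x_A − 3x_C) − 26x_A.
∂π/∂x_A = 106 − 8x_A − 3x_C = 0 ⇒ x_A = 13.25 − 0.375x_C.
Similarly x_C = 12.875 − 0.375x_A.
Solving the two reaction functions simultaneously: (1 − (−0.375)(−0.375))x_A = 13.25 − 0.375·12.875, so (55/64)x_A = 539/64 and x_A = 9.8.
Then x_C = 12.875 − 0.375·9.8 = 9.2.
P_A = 132 − 4·9.8 − 3·9.2 = 65.2.
Profit = (65.2 − 26)·9.8 = 384.16.

384.16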